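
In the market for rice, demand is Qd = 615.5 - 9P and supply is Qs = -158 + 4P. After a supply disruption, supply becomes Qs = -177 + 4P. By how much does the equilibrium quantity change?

ΔQ = -171/13

Original equilibrium: P* = 59.5, Q* = 80.
New equilibrium: 615.5 - 9P = -177 + 4P, so 792.5 = 13P and P' = 1585/26; Q' = 615.5 − 9(1585/26) = 869/13.
Change in quantity: 869/13 − 80 = -171/13.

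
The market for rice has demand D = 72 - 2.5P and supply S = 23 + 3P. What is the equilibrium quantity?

Set D = S: 72 - 2.5P = 23 + 3P.
49 = 5.5P, so P* = 98/11.
Q* = 72 − 2.5(98/11) = 547/11.

Q* = 547/11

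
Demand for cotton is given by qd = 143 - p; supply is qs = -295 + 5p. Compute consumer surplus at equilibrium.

Equilibrium: 143 - p = -295 + 5p gives p* = 73, q* = 70.
Demand choke price (qd = 0): p = 143.
CS = ½(143 − 73)(70) = 2450.

Consumer surplus = 2450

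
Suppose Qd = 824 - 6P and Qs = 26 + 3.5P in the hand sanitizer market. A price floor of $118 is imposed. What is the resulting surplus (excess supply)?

Equilibrium price would be P* = 84, so the floor at 118 binds.
At P = 118: Qd = 116, Qs = 439.
Surplus = 439 − 116 = 323.

Surplus = 323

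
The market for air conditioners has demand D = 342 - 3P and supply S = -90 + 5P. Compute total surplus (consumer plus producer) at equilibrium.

Total surplus = 8640

Equilibrium: 342 - 3P = -90 + 5P gives P* = 54, Q* = 180.
Demand choke price: P = 114; supply starts at P = 18.
CS = ½(114 − 54)(180) = 5400; PS = ½(54 − 18)(180) = 3240.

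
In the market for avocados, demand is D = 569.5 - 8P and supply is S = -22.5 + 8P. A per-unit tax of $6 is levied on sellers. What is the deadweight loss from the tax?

Pre-tax equilibrium: P* = 37, Q* = 273.5.
Tax on sellers shifts supply to S = -22.5 + 8(P − 6) = -70.5 + 8P.
569.5 - 8P = -70.5 + 8P gives buyer price Pb = 40; sellers receive Ps = 40 − 6 = 34.
New quantity: Q = 569.5 − 8(40) = 249.5.
DWL = ½ × 6 × (273.5 − 249.5) = 72.

Deadweight loss = 72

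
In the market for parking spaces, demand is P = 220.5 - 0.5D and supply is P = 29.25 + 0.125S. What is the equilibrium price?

Set the two price expressions equal: 220.5 - 0.5Q = 29.25 + 0.125Q.
191.25 = 0.625Q, so Q* = 306.
P* = 220.5 − (0.5)(306) = 67.5.

P* = 67.5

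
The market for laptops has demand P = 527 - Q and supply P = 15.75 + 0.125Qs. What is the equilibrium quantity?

Set the two price expressions equal: 527 - Q = 15.75 + 0.125Q.
511.25 = 1.125Q, so Q* = 4090/9.
P* = 527 − (1)(4090/9) = 653/9.

Q* = 4090/9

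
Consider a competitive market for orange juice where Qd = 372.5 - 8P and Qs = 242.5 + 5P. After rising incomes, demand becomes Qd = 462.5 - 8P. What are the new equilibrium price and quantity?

Original equilibrium: P* = 10, Q* = 292.5.
New equilibrium: 462.5 - 8P = 242.5 + 5P, so 220 = 13P and P' = 220/13; Q' = 462.5 − 8(220/13) = 8505/26.

P' = 220/13, Q' = 8505/26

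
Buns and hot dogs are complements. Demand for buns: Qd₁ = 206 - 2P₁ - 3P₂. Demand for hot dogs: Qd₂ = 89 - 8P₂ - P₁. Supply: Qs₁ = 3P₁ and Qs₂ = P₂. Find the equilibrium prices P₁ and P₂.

Market 1: 206 - 2P₁ - 3P₂ = 3P₁ → 5P₁ + 3P₂ = 206.
Market 2: 9P₂ + P₁ = 89.
Eliminating P₂: 9×(1) − 3×(2) gives 42P₁ = 1587, so P₁ = 529/14.
Back-substitute into (2): P₂ = (89 − 1×529/14) / 9 = 239/42.

P₁ = 529/14, P₂ = 239/42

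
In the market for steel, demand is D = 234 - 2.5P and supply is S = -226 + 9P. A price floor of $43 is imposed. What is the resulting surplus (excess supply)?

Equilibrium price would be P* = 40, so the floor at 43 binds.
At P = 43: D = 126.5, S = 161.
Surplus = 161 − 126.5 = 34.5.

Surplus = 34.5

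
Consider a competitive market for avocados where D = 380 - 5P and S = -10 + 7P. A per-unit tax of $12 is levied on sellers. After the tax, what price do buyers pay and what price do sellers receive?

Buyers pay $39.5, sellers receive $27.5

Pre-tax equilibrium: P* = 32.5, Q* = 217.5.
Tax on sellers shifts supply to S = -10 + 7(P − 12) = -94 + 7P.
380 - 5P = -94 + 7P gives buyer price Pb = 39.5; sellers receive Ps = 39.5 − 12 = 27.5.
New quantity: Q = 380 − 5(39.5) = 182.5.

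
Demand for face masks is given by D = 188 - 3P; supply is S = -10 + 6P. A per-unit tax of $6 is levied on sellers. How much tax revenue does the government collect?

Tax revenue = 660

Pre-tax equilibrium: P* = 22, Q* = 122.
Tax on sellers shifts supply to S = -10 + 6(P − 6) = -46 + 6P.
188 - 3P = -46 + 6P gives buyer price Pb = 26; sellers receive Ps = 26 − 6 = 20.
New quantity: Q = 188 − 3(26) = 110.
Revenue = 6 × 110 = 660.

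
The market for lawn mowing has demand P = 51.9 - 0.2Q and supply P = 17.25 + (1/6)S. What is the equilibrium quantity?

Set the two price expressions equal: 51.9 - 0.2Q = 17.25 + (1/6)Q.
34.65 = (11/30)Q, so Q* = 94.5.
P* = 51.9 − (0.2)(94.5) = 33.

Q* = 94.5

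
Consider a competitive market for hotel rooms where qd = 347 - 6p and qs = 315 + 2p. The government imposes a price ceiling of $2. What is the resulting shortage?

Shortage = 16

Equilibrium price would be p* = 4, so the ceiling at 2 binds.
At p = 2: qd = 347 − 6(2) = 335, qs = 315 + 2(2) = 319.
Shortage = 335 − 319 = 16.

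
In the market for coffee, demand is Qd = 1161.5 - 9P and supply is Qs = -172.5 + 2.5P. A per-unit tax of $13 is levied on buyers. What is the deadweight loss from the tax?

Pre-tax equilibrium: P* = 116, Q* = 117.5.
Tax on buyers shifts demand to Qd = 1161.5 − 9(P + 13) = 1044.5 - 9P.
1044.5 - 9P = -172.5 + 2.5P gives seller price Ps = 2434/23; buyers pay Pb = 2434/23 + 13 = 2733/23.
New quantity: Q = 1161.5 − 9(2733/23) = 4235/46.
DWL = ½ × 13 × (117.5 − 4235/46) = 7605/46.

Deadweight loss = 7605/46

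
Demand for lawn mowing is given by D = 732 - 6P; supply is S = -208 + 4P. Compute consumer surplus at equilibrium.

Consumer surplus = 2352

Equilibrium: 732 - 6P = -208 + 4P gives P* = 94, Q* = 168.
Demand choke price (D = 0): P = 122.
CS = ½(122 − 94)(168) = 2352.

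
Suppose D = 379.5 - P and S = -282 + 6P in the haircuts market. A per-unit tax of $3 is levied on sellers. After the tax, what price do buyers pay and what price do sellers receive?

Buyers pay 1359/14, sellers receive 1317/14

Pre-tax equilibrium: P* = 94.5, Q* = 285.
Tax on sellers shifts supply to S = -282 + 6(P − 3) = -300 + 6P.
379.5 - P = -300 + 6P gives buyer price Pb = 1359/14; sellers receive Ps = 1359/14 − 3 = 1317/14.
New quantity: Q = 379.5 − 1(1359/14) = 1977/7.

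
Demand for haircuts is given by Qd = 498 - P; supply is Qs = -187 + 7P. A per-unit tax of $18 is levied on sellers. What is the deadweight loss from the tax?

Deadweight loss = 141.75

Pre-tax equilibrium: P* = 85.625, Q* = 412.375.
Tax on sellers shifts supply to Qs = -187 + 7(P − 18) = -313 + 7P.
498 - P = -313 + 7P gives buyer price Pb = 101.375; sellers receive Ps = 101.375 − 18 = 83.375.
New quantity: Q = 498 − 1(101.375) = 396.625.
DWL = ½ × 18 × (412.375 − 396.625) = 141.75.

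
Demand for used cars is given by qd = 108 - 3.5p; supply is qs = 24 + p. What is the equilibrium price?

Set qd = qs: 108 - 3.5p = 24 + p.
84 = 4.5p, so p* = 56/3.
q* = 108 − 3.5(56/3) = 128/3.

p* = 56/3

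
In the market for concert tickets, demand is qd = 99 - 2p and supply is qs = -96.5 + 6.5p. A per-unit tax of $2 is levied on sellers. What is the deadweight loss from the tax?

Pre-tax equilibrium: p* = 23, q* = 53.
Tax on sellers shifts supply to qs = -96.5 + 6.5(p − 2) = -109.5 + 6.5p.
99 - 2p = -109.5 + 6.5p gives buyer price pb = 417/17; sellers receive ps = 417/17 − 2 = 383/17.
New quantity: q = 99 − 2(417/17) = 849/17.
DWL = ½ × 2 × (53 − 849/17) = 52/17.

Deadweight loss = 52/17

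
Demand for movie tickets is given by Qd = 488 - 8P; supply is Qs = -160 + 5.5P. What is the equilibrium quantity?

Q* = 104

Set Qd = Qs: 488 - 8P = -160 + 5.5P.
648 = 13.5P, so P* = 48.
Q* = 488 − 8(48) = 104.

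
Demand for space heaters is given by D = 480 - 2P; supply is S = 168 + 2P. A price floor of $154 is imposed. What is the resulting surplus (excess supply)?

Equilibrium price would be P* = 78, so the floor at 154 binds.
At P = 154: D = 172, S = 476.
Surplus = 476 − 172 = 304.

Surplus = 304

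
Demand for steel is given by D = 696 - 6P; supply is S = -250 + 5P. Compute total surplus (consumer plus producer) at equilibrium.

Equilibrium: 696 - 6P = -250 + 5P gives P* = 86, Q* = 180.
Demand choke price: P = 116; supply starts at P = 50.
CS = ½(116 − 86)(180) = 2700; PS = ½(86 − 50)(180) = 3240.

Total surplus = 5940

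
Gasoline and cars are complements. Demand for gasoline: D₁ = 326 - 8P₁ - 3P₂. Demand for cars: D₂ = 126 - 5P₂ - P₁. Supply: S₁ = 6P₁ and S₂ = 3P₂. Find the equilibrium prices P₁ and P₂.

Market 1: 326 - 8P₁ - 3P₂ = 6P₁ → 14P₁ + 3P₂ = 326.
Market 2: 8P₂ + P₁ = 126.
Eliminating P₂: 8×(1) − 3×(2) gives 109P₁ = 2230, so P₁ = 2230/109.
Back-substitute into (2): P₂ = (126 − 1×2230/109) / 8 = 1438/109.

P₁ = 2230/109, P₂ = 1438/109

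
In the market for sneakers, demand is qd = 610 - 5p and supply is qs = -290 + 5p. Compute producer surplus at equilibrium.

Producer surplus = 2560

Equilibrium: 610 - 5p = -290 + 5p gives p* = 90, q* = 160.
Supply starts at p = 58 (where qs = 0).
PS = ½(90 − 58)(160) = 2560.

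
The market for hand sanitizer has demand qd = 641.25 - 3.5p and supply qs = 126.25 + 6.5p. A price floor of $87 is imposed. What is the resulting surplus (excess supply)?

Equilibrium price would be p* = 51.5, so the floor at 87 binds.
At p = 87: qd = 336.75, qs = 691.75.
Surplus = 691.75 − 336.75 = 355.

Surplus = 355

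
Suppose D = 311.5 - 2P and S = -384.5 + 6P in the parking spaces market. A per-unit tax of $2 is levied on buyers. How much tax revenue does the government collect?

Pre-tax equilibrium: P* = 87, Q* = 137.5.
Tax on buyers shifts demand to D = 311.5 − 2(P + 2) = 307.5 - 2P.
307.5 - 2P = -384.5 + 6P gives seller price Ps = 86.5; buyers pay Pb = 86.5 + 2 = 88.5.
New quantity: Q = 311.5 − 2(88.5) = 134.5.
Revenue = 2 × 134.5 = 269.

Tax revenue = 269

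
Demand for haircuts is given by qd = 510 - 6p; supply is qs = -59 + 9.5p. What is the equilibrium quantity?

q* = 8982/31

Set qd = qs: 510 - 6p = -59 + 9.5p.
569 = 15.5p, so p* = 1138/31.
q* = 510 − 6(1138/31) = 8982/31.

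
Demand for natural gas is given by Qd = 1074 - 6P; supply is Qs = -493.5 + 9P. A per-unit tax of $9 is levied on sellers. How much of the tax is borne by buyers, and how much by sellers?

Buyers bear $5.4, sellers bear $3.6

Pre-tax equilibrium: P* = 104.5, Q* = 447.
Tax on sellers shifts supply to Qs = -493.5 + 9(P − 9) = -574.5 + 9P.
1074 - 6P = -574.5 + 9P gives buyer price Pb = 109.9; sellers receive Ps = 109.9 − 9 = 100.9.
New quantity: Q = 1074 − 6(109.9) = 414.6.
Buyer burden = 109.9 − 104.5 = 5.4; seller burden = 104.5 − 100.9 = 3.6.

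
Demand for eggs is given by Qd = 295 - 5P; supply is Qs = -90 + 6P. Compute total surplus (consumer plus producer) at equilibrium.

Equilibrium: 295 - 5P = -90 + 6P gives P* = 35, Q* = 120.
Demand choke price: P = 59; supply starts at P = 15.
CS = ½(59 − 35)(120) = 1440; PS = ½(35 − 15)(120) = 1200.

Total surplus = 2640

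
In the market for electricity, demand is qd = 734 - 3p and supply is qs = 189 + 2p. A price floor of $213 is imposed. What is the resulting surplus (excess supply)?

Surplus = 520

Equilibrium price would be p* = 109, so the floor at 213 binds.
At p = 213: qd = 95, qs = 615.
Surplus = 615 − 95 = 520.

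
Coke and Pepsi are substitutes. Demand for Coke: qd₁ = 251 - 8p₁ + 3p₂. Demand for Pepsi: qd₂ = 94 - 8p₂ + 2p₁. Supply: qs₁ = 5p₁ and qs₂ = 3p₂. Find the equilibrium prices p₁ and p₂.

Market 1: 251 - 8p₁ + 3p₂ = 5p₁ → 13p₁ - 3p₂ = 251.
Market 2: 11p₂ - 2p₁ = 94.
Eliminating p₂: 11×(1) + 3×(2) gives 137p₁ = 3043, so p₁ = 3043/137.
Back-substitute into (2): p₂ = (94 + 2×3043/137) / 11 = 1724/137.

p₁ = 3043/137, p₂ = 1724/137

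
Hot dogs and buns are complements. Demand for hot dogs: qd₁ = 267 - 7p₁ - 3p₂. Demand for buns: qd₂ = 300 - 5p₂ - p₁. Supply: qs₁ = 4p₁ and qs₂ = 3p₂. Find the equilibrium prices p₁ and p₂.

Market 1: 267 - 7p₁ - 3p₂ = 4p₁ → 11p₁ + 3p₂ = 267.
Market 2: 8p₂ + p₁ = 300.
Eliminating p₂: 8×(1) − 3×(2) gives 85p₁ = 1236, so p₁ = 1236/85.
Back-substitute into (2): p₂ = (300 − 1×1236/85) / 8 = 3033/85.

p₁ = 1236/85, p₂ = 3033/85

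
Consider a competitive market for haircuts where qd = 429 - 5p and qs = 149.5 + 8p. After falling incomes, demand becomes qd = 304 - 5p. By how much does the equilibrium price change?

Original equilibrium: p* = 21.5, q* = 321.5.
New equilibrium: 304 - 5p = 149.5 + 8p, so 154.5 = 13p and p' = 309/26; q' = 304 − 5(309/26) = 6359/26.
Change in price: 309/26 − 21.5 = -125/13.

Δp = -125/13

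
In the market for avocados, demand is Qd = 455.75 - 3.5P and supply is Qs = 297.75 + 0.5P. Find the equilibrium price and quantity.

Set Qd = Qs: 455.75 - 3.5P = 297.75 + 0.5P.
158 = 4P, so P* = 39.5.
Q* = 455.75 − 3.5(39.5) = 317.5.

P* = 39.5, Q* = 317.5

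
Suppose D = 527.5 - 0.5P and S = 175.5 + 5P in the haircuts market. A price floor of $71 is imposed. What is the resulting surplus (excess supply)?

Surplus = 38.5

Equilibrium price would be P* = 64, so the floor at 71 binds.
At P = 71: D = 492, S = 530.5.
Surplus = 530.5 − 492 = 38.5.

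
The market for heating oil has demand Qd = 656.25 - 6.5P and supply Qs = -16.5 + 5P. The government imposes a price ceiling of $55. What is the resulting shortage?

Equilibrium price would be P* = 58.5, so the ceiling at 55 binds.
At P = 55: Qd = 656.25 − 6.5(55) = 298.75, Qs = -16.5 + 5(55) = 258.5.
Shortage = 298.75 − 258.5 = 40.25.

Shortage = 40.25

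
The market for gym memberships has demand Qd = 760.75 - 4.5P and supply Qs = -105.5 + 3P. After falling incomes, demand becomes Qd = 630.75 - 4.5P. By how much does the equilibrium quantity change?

ΔQ = -52

Original equilibrium: P* = 115.5, Q* = 241.
New equilibrium: 630.75 - 4.5P = -105.5 + 3P, so 736.25 = 7.5P and P' = 589/6; Q' = 630.75 − 4.5(589/6) = 189.
Change in quantity: 189 − 241 = -52.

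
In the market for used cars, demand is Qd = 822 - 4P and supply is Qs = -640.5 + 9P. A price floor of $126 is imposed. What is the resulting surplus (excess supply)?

Equilibrium price would be P* = 112.5, so the floor at 126 binds.
At P = 126: Qd = 318, Qs = 493.5.
Surplus = 493.5 − 318 = 175.5.

Surplus = 175.5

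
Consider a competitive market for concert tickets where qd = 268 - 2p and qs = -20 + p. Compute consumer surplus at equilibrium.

Equilibrium: 268 - 2p = -20 + p gives p* = 96, q* = 76.
Demand choke price (qd = 0): p = 134.
CS = ½(134 − 96)(76) = 1444.

Consumer surplus = 1444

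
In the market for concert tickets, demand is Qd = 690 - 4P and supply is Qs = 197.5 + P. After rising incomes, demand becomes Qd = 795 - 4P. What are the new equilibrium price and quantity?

P' = 119.5, Q' = 317

Original equilibrium: P* = 98.5, Q* = 296.
New equilibrium: 795 - 4P = 197.5 + P, so 597.5 = 5P and P' = 119.5; Q' = 795 − 4(119.5) = 317.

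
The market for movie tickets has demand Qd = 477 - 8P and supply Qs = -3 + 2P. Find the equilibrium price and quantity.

P* = 48, Q* = 93

Set Qd = Qs: 477 - 8P = -3 + 2P.
480 = 10P, so P* = 48.
Q* = 477 − 8(48) = 93.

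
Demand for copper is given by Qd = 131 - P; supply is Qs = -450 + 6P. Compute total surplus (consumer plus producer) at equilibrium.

Total surplus = 1344

Equilibrium: 131 - P = -450 + 6P gives P* = 83, Q* = 48.
Demand choke price: P = 131; supply starts at P = 75.
CS = ½(131 − 83)(48) = 1152; PS = ½(83 − 75)(48) = 192.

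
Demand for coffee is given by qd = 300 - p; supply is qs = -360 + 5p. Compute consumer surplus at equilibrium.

Equilibrium: 300 - p = -360 + 5p gives p* = 110, q* = 190.
Demand choke price (qd = 0): p = 300.
CS = ½(300 − 110)(190) = 18050.

Consumer surplus = 18050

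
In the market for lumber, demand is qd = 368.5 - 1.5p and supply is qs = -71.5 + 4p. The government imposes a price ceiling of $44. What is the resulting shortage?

Shortage = 198

Equilibrium price would be p* = 80, so the ceiling at 44 binds.
At p = 44: qd = 368.5 − 1.5(44) = 302.5, qs = -71.5 + 4(44) = 104.5.
Shortage = 302.5 − 104.5 = 198.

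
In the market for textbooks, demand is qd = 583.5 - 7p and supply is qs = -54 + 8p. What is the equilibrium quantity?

q* = 286

Set qd = qs: 583.5 - 7p = -54 + 8p.
637.5 = 15p, so p* = 42.5.
q* = 583.5 − 7(42.5) = 286.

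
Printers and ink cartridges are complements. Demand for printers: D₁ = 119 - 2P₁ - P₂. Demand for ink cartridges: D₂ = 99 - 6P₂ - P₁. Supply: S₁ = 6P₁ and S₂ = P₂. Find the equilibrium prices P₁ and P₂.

P₁ = 734/55, P₂ = 673/55

Market 1: 119 - 2P₁ - P₂ = 6P₁ → 8P₁ + P₂ = 119.
Market 2: 7P₂ + P₁ = 99.
Eliminating P₂: 7×(1) − 1×(2) gives 55P₁ = 734, so P₁ = 734/55.
Back-substitute into (2): P₂ = (99 − 1×734/55) / 7 = 673/55.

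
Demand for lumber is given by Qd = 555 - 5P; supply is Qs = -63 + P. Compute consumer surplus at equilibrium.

Consumer surplus = 160

Equilibrium: 555 - 5P = -63 + P gives P* = 103, Q* = 40.
Demand choke price (Qd = 0): P = 111.
CS = ½(111 − 103)(40) = 160.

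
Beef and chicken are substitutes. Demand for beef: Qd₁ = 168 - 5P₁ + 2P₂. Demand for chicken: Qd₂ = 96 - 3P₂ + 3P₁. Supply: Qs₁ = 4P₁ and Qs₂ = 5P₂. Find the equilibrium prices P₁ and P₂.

P₁ = 256/11, P₂ = 228/11

Market 1: 168 - 5P₁ + 2P₂ = 4P₁ → 9P₁ - 2P₂ = 168.
Market 2: 8P₂ - 3P₁ = 96.
Eliminating P₂: 8×(1) + 2×(2) gives 66P₁ = 1536, so P₁ = 256/11.
Back-substitute into (2): P₂ = (96 + 3×256/11) / 8 = 228/11.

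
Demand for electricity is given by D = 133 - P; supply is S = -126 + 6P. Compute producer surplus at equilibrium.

Equilibrium: 133 - P = -126 + 6P gives P* = 37, Q* = 96.
Supply starts at P = 21 (where S = 0).
PS = ½(37 − 21)(96) = 768.

Producer surplus = 768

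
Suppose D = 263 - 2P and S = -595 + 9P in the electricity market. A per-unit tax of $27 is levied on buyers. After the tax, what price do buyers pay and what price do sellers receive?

Buyers pay 1101/11, sellers receive 804/11

Pre-tax equilibrium: P* = 78, Q* = 107.
Tax on buyers shifts demand to D = 263 − 2(P + 27) = 209 - 2P.
209 - 2P = -595 + 9P gives seller price Ps = 804/11; buyers pay Pb = 804/11 + 27 = 1101/11.
New quantity: Q = 263 − 2(1101/11) = 691/11.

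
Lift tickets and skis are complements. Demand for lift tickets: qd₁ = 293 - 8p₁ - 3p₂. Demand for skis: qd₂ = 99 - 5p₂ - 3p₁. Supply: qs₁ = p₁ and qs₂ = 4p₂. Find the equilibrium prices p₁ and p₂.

Market 1: 293 - 8p₁ - 3p₂ = p₁ → 9p₁ + 3p₂ = 293.
Market 2: 9p₂ + 3p₁ = 99.
Eliminating p₂: 9×(1) − 3×(2) gives 72p₁ = 2340, so p₁ = 32.5.
Back-substitute into (2): p₂ = (99 − 3×32.5) / 9 = 1/6.

p₁ = 32.5, p₂ = 1/6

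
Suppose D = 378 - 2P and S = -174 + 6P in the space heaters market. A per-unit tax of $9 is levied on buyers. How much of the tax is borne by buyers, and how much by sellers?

Pre-tax equilibrium: P* = 69, Q* = 240.
Tax on buyers shifts demand to D = 378 − 2(P + 9) = 360 - 2P.
360 - 2P = -174 + 6P gives seller price Ps = 66.75; buyers pay Pb = 66.75 + 9 = 75.75.
New quantity: Q = 378 − 2(75.75) = 226.5.
Buyer burden = 75.75 − 69 = 6.75; seller burden = 69 − 66.75 = 2.25.

Buyers bear $6.75, sellers bear $2.25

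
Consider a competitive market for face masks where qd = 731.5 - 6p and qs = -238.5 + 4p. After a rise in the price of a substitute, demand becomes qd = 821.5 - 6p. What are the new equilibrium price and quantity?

Original equilibrium: p* = 97, q* = 149.5.
New equilibrium: 821.5 - 6p = -238.5 + 4p, so 1060 = 10p and p' = 106; q' = 821.5 − 6(106) = 185.5.

p' = 106, q' = 185.5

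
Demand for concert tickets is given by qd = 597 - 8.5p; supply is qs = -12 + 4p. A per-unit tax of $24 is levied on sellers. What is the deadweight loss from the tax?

Pre-tax equilibrium: p* = 48.72, q* = 182.88.
Tax on sellers shifts supply to qs = -12 + 4(p − 24) = -108 + 4p.
597 - 8.5p = -108 + 4p gives buyer price pb = 56.4; sellers receive ps = 56.4 − 24 = 32.4.
New quantity: q = 597 − 8.5(56.4) = 117.6.
DWL = ½ × 24 × (182.88 − 117.6) = 783.36.

Deadweight loss = 783.36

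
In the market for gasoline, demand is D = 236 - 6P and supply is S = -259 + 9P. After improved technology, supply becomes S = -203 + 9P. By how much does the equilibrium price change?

ΔP = -56/15

Original equilibrium: P* = 33, Q* = 38.
New equilibrium: 236 - 6P = -203 + 9P, so 439 = 15P and P' = 439/15; Q' = 236 − 6(439/15) = 60.4.
Change in price: 439/15 − 33 = -56/15.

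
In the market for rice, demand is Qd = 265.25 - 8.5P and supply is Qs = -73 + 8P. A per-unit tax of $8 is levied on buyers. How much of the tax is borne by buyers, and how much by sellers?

Buyers bear 128/33, sellers bear 136/33

Pre-tax equilibrium: P* = 20.5, Q* = 91.
Tax on buyers shifts demand to Qd = 265.25 − 8.5(P + 8) = 197.25 - 8.5P.
197.25 - 8.5P = -73 + 8P gives seller price Ps = 1081/66; buyers pay Pb = 1081/66 + 8 = 1609/66.
New quantity: Q = 265.25 − 8.5(1609/66) = 1915/33.
Buyer burden = 1609/66 − 20.5 = 128/33; seller burden = 20.5 − 1081/66 = 136/33.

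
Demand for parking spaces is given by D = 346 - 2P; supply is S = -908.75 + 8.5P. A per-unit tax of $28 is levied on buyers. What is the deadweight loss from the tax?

Deadweight loss = 1904/3

Pre-tax equilibrium: P* = 119.5, Q* = 107.
Tax on buyers shifts demand to D = 346 − 2(P + 28) = 290 - 2P.
290 - 2P = -908.75 + 8.5P gives seller price Ps = 685/6; buyers pay Pb = 685/6 + 28 = 853/6.
New quantity: Q = 346 − 2(853/6) = 185/3.
DWL = ½ × 28 × (107 − 185/3) = 1904/3.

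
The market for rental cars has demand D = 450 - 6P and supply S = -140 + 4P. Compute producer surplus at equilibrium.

Equilibrium: 450 - 6P = -140 + 4P gives P* = 59, Q* = 96.
Supply starts at P = 35 (where S = 0).
PS = ½(59 − 35)(96) = 1152.

Producer surplus = 1152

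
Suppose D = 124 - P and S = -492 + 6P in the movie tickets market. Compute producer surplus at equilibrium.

Equilibrium: 124 - P = -492 + 6P gives P* = 88, Q* = 36.
Supply starts at P = 82 (where S = 0).
PS = ½(88 − 82)(36) = 108.

Producer surplus = 108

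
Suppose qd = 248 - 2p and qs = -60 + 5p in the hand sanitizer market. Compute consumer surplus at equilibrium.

Equilibrium: 248 - 2p = -60 + 5p gives p* = 44, q* = 160.
Demand choke price (qd = 0): p = 124.
CS = ½(124 − 44)(160) = 6400.

Consumer surplus = 6400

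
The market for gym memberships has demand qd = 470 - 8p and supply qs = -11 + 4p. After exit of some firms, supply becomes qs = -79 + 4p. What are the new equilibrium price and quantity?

p' = 45.75, q' = 104

Original equilibrium: p* = 481/12, q* = 448/3.
New equilibrium: 470 - 8p = -79 + 4p, so 549 = 12p and p' = 45.75; q' = 470 − 8(45.75) = 104.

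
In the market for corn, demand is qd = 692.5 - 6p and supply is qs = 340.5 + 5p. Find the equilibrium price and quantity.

p* = 32, q* = 500.5

Set qd = qs: 692.5 - 6p = 340.5 + 5p.
352 = 11p, so p* = 32.
q* = 692.5 − 6(32) = 500.5.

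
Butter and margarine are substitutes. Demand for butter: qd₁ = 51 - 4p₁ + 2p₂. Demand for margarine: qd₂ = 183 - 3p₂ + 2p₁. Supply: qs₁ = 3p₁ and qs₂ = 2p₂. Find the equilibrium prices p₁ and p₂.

Market 1: 51 - 4p₁ + 2p₂ = 3p₁ → 7p₁ - 2p₂ = 51.
Market 2: 5p₂ - 2p₁ = 183.
Eliminating p₂: 5×(1) + 2×(2) gives 31p₁ = 621, so p₁ = 621/31.
Back-substitute into (2): p₂ = (183 + 2×621/31) / 5 = 1383/31.

p₁ = 621/31, p₂ = 1383/31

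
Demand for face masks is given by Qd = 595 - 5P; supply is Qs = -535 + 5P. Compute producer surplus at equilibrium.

Equilibrium: 595 - 5P = -535 + 5P gives P* = 113, Q* = 30.
Supply starts at P = 107 (where Qs = 0).
PS = ½(113 − 107)(30) = 90.

Producer surplus = 90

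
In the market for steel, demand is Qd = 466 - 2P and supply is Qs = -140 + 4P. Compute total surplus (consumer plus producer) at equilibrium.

Equilibrium: 466 - 2P = -140 + 4P gives P* = 101, Q* = 264.
Demand choke price: P = 233; supply starts at P = 35.
CS = ½(233 − 101)(264) = 17424; PS = ½(101 − 35)(264) = 8712.

Total surplus = 26136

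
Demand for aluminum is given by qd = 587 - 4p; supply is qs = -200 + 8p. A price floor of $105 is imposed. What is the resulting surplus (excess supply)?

Equilibrium price would be p* = 787/12, so the floor at 105 binds.
At p = 105: qd = 167, qs = 640.
Surplus = 640 − 167 = 473.

Surplus = 473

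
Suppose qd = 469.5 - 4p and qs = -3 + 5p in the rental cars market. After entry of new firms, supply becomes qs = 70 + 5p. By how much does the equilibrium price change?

Original equilibrium: p* = 52.5, q* = 259.5.
New equilibrium: 469.5 - 4p = 70 + 5p, so 399.5 = 9p and p' = 799/18; q' = 469.5 − 4(799/18) = 5255/18.
Change in price: 799/18 − 52.5 = -73/9.

Δp = -73/9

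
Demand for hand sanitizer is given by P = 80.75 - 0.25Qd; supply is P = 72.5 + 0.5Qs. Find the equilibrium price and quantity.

Set the two price expressions equal: 80.75 - 0.25Q = 72.5 + 0.5Q.
8.25 = 0.75Q, so Q* = 11.
P* = 80.75 − (0.25)(11) = 78.

P* = 78, Q* = 11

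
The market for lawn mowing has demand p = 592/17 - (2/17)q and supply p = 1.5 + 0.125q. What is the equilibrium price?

p* = 56/3

Set the two price expressions equal: 592/17 - (2/17)q = 1.5 + 0.125q.
1133/34 = (33/136)q, so q* = 412/3.
p* = 592/17 − (2/17)(412/3) = 56/3.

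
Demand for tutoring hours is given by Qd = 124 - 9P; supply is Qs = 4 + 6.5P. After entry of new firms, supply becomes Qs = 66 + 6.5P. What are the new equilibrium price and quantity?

P' = 116/31, Q' = 2800/31

Original equilibrium: P* = 240/31, Q* = 1684/31.
New equilibrium: 124 - 9P = 66 + 6.5P, so 58 = 15.5P and P' = 116/31; Q' = 124 − 9(116/31) = 2800/31.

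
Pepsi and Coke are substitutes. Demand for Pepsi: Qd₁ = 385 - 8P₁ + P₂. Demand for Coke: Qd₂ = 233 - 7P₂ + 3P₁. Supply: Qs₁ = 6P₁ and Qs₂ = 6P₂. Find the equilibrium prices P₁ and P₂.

P₁ = 5238/179, P₂ = 4417/179

Market 1: 385 - 8P₁ + P₂ = 6P₁ → 14P₁ - P₂ = 385.
Market 2: 13P₂ - 3P₁ = 233.
Eliminating P₂: 13×(1) + 1×(2) gives 179P₁ = 5238, so P₁ = 5238/179.
Back-substitute into (2): P₂ = (233 + 3×5238/179) / 13 = 4417/179.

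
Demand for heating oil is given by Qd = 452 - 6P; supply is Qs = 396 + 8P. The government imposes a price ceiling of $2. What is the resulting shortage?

Equilibrium price would be P* = 4, so the ceiling at 2 binds.
At P = 2: Qd = 452 − 6(2) = 440, Qs = 396 + 8(2) = 412.
Shortage = 440 − 412 = 28.

Shortage = 28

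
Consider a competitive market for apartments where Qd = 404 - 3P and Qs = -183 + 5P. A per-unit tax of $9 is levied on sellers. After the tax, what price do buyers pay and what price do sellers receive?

Pre-tax equilibrium: P* = 73.375, Q* = 183.875.
Tax on sellers shifts supply to Qs = -183 + 5(P − 9) = -228 + 5P.
404 - 3P = -228 + 5P gives buyer price Pb = 79; sellers receive Ps = 79 − 9 = 70.
New quantity: Q = 404 − 3(79) = 167.

Buyers pay $79, sellers receive $70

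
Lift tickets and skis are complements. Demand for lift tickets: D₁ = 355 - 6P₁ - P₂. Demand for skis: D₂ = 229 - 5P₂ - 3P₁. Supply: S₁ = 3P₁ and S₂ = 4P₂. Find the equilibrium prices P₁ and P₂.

Market 1: 355 - 6P₁ - P₂ = 3P₁ → 9P₁ + P₂ = 355.
Market 2: 9P₂ + 3P₁ = 229.
Eliminating P₂: 9×(1) − 1×(2) gives 78P₁ = 2966, so P₁ = 1483/39.
Back-substitute into (2): P₂ = (229 − 3×1483/39) / 9 = 166/13.

P₁ = 1483/39, P₂ = 166/13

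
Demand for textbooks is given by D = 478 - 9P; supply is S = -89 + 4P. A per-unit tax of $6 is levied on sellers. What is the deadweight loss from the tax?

Pre-tax equilibrium: P* = 567/13, Q* = 1111/13.
Tax on sellers shifts supply to S = -89 + 4(P − 6) = -113 + 4P.
478 - 9P = -113 + 4P gives buyer price Pb = 591/13; sellers receive Ps = 591/13 − 6 = 513/13.
New quantity: Q = 478 − 9(591/13) = 895/13.
DWL = ½ × 6 × (1111/13 − 895/13) = 648/13.

Deadweight loss = 648/13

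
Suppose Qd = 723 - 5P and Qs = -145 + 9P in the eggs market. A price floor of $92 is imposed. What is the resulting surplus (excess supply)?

Equilibrium price would be P* = 62, so the floor at 92 binds.
At P = 92: Qd = 263, Qs = 683.
Surplus = 683 − 263 = 420.

Surplus = 420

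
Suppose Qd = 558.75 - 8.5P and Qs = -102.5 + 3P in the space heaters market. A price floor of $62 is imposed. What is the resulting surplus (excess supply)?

Surplus = 51.75

Equilibrium price would be P* = 57.5, so the floor at 62 binds.
At P = 62: Qd = 31.75, Qs = 83.5.
Surplus = 83.5 − 31.75 = 51.75.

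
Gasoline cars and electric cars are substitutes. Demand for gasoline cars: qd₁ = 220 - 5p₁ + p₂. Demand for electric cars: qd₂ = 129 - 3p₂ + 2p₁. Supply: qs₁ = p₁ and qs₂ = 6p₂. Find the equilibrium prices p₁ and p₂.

Market 1: 220 - 5p₁ + p₂ = p₁ → 6p₁ - p₂ = 220.
Market 2: 9p₂ - 2p₁ = 129.
Eliminating p₂: 9×(1) + 1×(2) gives 52p₁ = 2109, so p₁ = 2109/52.
Back-substitute into (2): p₂ = (129 + 2×2109/52) / 9 = 607/26.

p₁ = 2109/52, p₂ = 607/26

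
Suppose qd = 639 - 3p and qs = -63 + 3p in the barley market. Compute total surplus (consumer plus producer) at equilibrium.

Equilibrium: 639 - 3p = -63 + 3p gives p* = 117, q* = 288.
Demand choke price: p = 213; supply starts at p = 21.
CS = ½(213 − 117)(288) = 13824; PS = ½(117 − 21)(288) = 13824.

Total surplus = 27648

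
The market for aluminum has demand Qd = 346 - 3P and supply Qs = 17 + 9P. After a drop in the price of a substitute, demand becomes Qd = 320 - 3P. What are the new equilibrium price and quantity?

Original equilibrium: P* = 329/12, Q* = 263.75.
New equilibrium: 320 - 3P = 17 + 9P, so 303 = 12P and P' = 25.25; Q' = 320 − 3(25.25) = 244.25.

P' = 25.25, Q' = 244.25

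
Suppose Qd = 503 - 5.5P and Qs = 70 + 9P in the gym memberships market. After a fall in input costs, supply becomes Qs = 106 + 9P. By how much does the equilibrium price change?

ΔP = -72/29

Original equilibrium: P* = 866/29, Q* = 9824/29.
New equilibrium: 503 - 5.5P = 106 + 9P, so 397 = 14.5P and P' = 794/29; Q' = 503 − 5.5(794/29) = 10220/29.
Change in price: 794/29 − 866/29 = -72/29.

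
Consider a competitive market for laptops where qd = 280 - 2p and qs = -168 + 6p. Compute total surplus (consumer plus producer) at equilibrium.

Equilibrium: 280 - 2p = -168 + 6p gives p* = 56, q* = 168.
Demand choke price: p = 140; supply starts at p = 28.
CS = ½(140 − 56)(168) = 7056; PS = ½(56 − 28)(168) = 2352.

Total surplus = 9408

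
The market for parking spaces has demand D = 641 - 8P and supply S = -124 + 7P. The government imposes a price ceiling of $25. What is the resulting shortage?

Shortage = 390

Equilibrium price would be P* = 51, so the ceiling at 25 binds.
At P = 25: D = 641 − 8(25) = 441, S = -124 + 7(25) = 51.
Shortage = 441 − 51 = 390.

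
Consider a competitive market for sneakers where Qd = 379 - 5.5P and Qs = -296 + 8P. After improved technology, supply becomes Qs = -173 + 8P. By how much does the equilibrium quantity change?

Original equilibrium: P* = 50, Q* = 104.
New equilibrium: 379 - 5.5P = -173 + 8P, so 552 = 13.5P and P' = 368/9; Q' = 379 − 5.5(368/9) = 1387/9.
Change in quantity: 1387/9 − 104 = 451/9.

ΔQ = 451/9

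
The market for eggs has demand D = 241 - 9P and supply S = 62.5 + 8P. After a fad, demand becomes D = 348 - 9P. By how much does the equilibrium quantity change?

Original equilibrium: P* = 10.5, Q* = 146.5.
New equilibrium: 348 - 9P = 62.5 + 8P, so 285.5 = 17P and P' = 571/34; Q' = 348 − 9(571/34) = 6693/34.
Change in quantity: 6693/34 − 146.5 = 856/17.

ΔQ = 856/17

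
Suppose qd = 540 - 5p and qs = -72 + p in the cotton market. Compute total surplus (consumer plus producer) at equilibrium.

Equilibrium: 540 - 5p = -72 + p gives p* = 102, q* = 30.
Demand choke price: p = 108; supply starts at p = 72.
CS = ½(108 − 102)(30) = 90; PS = ½(102 − 72)(30) = 450.

Total surplus = 540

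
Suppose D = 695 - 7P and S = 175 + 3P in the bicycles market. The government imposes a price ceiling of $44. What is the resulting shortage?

Equilibrium price would be P* = 52, so the ceiling at 44 binds.
At P = 44: D = 695 − 7(44) = 387, S = 175 + 3(44) = 307.
Shortage = 387 − 307 = 80.

Shortage = 80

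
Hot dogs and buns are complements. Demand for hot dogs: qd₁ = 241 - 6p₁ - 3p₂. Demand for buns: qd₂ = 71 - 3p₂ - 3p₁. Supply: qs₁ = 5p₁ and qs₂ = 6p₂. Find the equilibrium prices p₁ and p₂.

Market 1: 241 - 6p₁ - 3p₂ = 5p₁ → 11p₁ + 3p₂ = 241.
Market 2: 9p₂ + 3p₁ = 71.
Eliminating p₂: 9×(1) − 3×(2) gives 90p₁ = 1956, so p₁ = 326/15.
Back-substitute into (2): p₂ = (71 − 3×326/15) / 9 = 29/45.

p₁ = 326/15, p₂ = 29/45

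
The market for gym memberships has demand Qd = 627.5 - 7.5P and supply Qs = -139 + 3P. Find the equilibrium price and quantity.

P* = 73, Q* = 80

Set Qd = Qs: 627.5 - 7.5P = -139 + 3P.
766.5 = 10.5P, so P* = 73.
Q* = 627.5 − 7.5(73) = 80.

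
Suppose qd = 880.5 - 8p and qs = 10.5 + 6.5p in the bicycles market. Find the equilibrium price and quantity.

Set qd = qs: 880.5 - 8p = 10.5 + 6.5p.
870 = 14.5p, so p* = 60.
q* = 880.5 − 8(60) = 400.5.

p* = 60, q* = 400.5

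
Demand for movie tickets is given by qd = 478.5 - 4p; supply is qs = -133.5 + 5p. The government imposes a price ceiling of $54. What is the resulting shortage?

Shortage = 126

Equilibrium price would be p* = 68, so the ceiling at 54 binds.
At p = 54: qd = 478.5 − 4(54) = 262.5, qs = -133.5 + 5(54) = 136.5.
Shortage = 262.5 − 136.5 = 126.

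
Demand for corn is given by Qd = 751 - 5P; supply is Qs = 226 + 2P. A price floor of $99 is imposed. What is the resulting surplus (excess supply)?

Equilibrium price would be P* = 75, so the floor at 99 binds.
At P = 99: Qd = 256, Qs = 424.
Surplus = 424 − 256 = 168.

Surplus = 168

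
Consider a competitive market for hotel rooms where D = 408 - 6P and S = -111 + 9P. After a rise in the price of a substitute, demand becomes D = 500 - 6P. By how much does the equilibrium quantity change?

ΔQ = 55.2

Original equilibrium: P* = 34.6, Q* = 200.4.
New equilibrium: 500 - 6P = -111 + 9P, so 611 = 15P and P' = 611/15; Q' = 500 − 6(611/15) = 255.6.
Change in quantity: 255.6 − 200.4 = 55.2.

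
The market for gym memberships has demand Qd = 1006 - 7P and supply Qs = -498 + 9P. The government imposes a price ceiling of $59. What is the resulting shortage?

Shortage = 560

Equilibrium price would be P* = 94, so the ceiling at 59 binds.
At P = 59: Qd = 1006 − 7(59) = 593, Qs = -498 + 9(59) = 33.
Shortage = 593 − 33 = 560.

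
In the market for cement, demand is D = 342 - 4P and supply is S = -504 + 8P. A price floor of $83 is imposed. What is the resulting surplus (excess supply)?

Surplus = 150

Equilibrium price would be P* = 70.5, so the floor at 83 binds.
At P = 83: D = 10, S = 160.
Surplus = 160 − 10 = 150.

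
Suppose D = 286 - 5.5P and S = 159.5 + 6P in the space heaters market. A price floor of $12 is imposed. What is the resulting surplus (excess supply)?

Surplus = 11.5

Equilibrium price would be P* = 11, so the floor at 12 binds.
At P = 12: D = 220, S = 231.5.
Surplus = 231.5 − 220 = 11.5.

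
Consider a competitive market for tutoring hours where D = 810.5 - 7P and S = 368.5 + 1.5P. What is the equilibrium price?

Set D = S: 810.5 - 7P = 368.5 + 1.5P.
442 = 8.5P, so P* = 52.
Q* = 810.5 − 7(52) = 446.5.

P* = 52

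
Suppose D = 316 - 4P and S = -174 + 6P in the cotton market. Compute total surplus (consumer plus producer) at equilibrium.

Equilibrium: 316 - 4P = -174 + 6P gives P* = 49, Q* = 120.
Demand choke price: P = 79; supply starts at P = 29.
CS = ½(79 − 49)(120) = 1800; PS = ½(49 − 29)(120) = 1200.

Total surplus = 3000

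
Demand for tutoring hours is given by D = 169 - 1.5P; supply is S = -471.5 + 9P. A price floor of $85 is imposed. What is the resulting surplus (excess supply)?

Surplus = 252

Equilibrium price would be P* = 61, so the floor at 85 binds.
At P = 85: D = 41.5, S = 293.5.
Surplus = 293.5 − 41.5 = 252.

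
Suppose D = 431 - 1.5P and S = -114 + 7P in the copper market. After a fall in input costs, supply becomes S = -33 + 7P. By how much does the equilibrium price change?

ΔP = -162/17

Original equilibrium: P* = 1090/17, Q* = 5692/17.
New equilibrium: 431 - 1.5P = -33 + 7P, so 464 = 8.5P and P' = 928/17; Q' = 431 − 1.5(928/17) = 5935/17.
Change in price: 928/17 − 1090/17 = -162/17.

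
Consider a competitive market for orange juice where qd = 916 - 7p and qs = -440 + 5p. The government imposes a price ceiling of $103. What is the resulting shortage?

Shortage = 120

Equilibrium price would be p* = 113, so the ceiling at 103 binds.
At p = 103: qd = 916 − 7(103) = 195, qs = -440 + 5(103) = 75.
Shortage = 195 − 75 = 120.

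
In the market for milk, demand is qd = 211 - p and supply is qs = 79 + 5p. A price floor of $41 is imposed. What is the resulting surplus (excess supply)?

Surplus = 114

Equilibrium price would be p* = 22, so the floor at 41 binds.
At p = 41: qd = 170, qs = 284.
Surplus = 284 − 170 = 114.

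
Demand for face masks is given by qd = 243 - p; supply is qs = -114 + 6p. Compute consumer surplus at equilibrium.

Equilibrium: 243 - p = -114 + 6p gives p* = 51, q* = 192.
Demand choke price (qd = 0): p = 243.
CS = ½(243 − 51)(192) = 18432.

Consumer surplus = 18432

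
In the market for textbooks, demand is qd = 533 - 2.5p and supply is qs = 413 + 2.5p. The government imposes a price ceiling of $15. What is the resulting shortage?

Equilibrium price would be p* = 24, so the ceiling at 15 binds.
At p = 15: qd = 533 − 2.5(15) = 495.5, qs = 413 + 2.5(15) = 450.5.
Shortage = 495.5 − 450.5 = 45.

Shortage = 45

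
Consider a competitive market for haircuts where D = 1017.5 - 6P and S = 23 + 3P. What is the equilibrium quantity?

Q* = 354.5

Set D = S: 1017.5 - 6P = 23 + 3P.
994.5 = 9P, so P* = 110.5.
Q* = 1017.5 − 6(110.5) = 354.5.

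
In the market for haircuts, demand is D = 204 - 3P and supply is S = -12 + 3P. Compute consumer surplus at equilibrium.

Equilibrium: 204 - 3P = -12 + 3P gives P* = 36, Q* = 96.
Demand choke price (D = 0): P = 68.
CS = ½(68 − 36)(96) = 1536.

Consumer surplus = 1536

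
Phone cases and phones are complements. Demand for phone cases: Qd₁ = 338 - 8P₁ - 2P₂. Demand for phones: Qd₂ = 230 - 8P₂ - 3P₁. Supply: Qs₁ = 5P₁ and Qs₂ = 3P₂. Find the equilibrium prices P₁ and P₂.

Market 1: 338 - 8P₁ - 2P₂ = 5P₁ → 13P₁ + 2P₂ = 338.
Market 2: 11P₂ + 3P₁ = 230.
Eliminating P₂: 11×(1) − 2×(2) gives 137P₁ = 3258, so P₁ = 3258/137.
Back-substitute into (2): P₂ = (230 − 3×3258/137) / 11 = 1976/137.

P₁ = 3258/137, P₂ = 1976/137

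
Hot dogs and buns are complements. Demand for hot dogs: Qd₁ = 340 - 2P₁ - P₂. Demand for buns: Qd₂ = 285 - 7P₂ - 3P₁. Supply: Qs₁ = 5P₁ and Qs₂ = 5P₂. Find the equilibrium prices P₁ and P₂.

P₁ = 1265/27, P₂ = 325/27

Market 1: 340 - 2P₁ - P₂ = 5P₁ → 7P₁ + P₂ = 340.
Market 2: 12P₂ + 3P₁ = 285.
Eliminating P₂: 12×(1) − 1×(2) gives 81P₁ = 3795, so P₁ = 1265/27.
Back-substitute into (2): P₂ = (285 − 3×1265/27) / 12 = 325/27.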